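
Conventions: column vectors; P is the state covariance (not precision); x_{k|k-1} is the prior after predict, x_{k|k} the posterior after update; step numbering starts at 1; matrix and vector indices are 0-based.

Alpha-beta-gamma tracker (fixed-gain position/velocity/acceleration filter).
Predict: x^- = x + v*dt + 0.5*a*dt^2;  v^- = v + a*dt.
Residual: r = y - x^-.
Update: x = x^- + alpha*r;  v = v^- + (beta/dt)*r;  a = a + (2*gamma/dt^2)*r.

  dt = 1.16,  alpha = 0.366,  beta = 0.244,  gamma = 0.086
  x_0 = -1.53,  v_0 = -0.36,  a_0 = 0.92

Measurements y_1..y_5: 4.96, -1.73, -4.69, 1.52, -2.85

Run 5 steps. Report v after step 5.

step 1: x_pred=-1.3286  r=6.2886  x^+=0.9730  v^+=2.0300  a^+=1.7238
step 2: x_pred=4.4876  r=-6.2176  x^+=2.2119  v^+=2.7218  a^+=0.9291
step 3: x_pred=5.9943  r=-10.6843  x^+=2.0839  v^+=1.5521  a^+=-0.4366
step 4: x_pred=3.5906  r=-2.0706  x^+=2.8327  v^+=0.6101  a^+=-0.7013
step 5: x_pred=3.0686  r=-5.9186  x^+=0.9024  v^+=-1.4484  a^+=-1.4578

v_post = -1.4484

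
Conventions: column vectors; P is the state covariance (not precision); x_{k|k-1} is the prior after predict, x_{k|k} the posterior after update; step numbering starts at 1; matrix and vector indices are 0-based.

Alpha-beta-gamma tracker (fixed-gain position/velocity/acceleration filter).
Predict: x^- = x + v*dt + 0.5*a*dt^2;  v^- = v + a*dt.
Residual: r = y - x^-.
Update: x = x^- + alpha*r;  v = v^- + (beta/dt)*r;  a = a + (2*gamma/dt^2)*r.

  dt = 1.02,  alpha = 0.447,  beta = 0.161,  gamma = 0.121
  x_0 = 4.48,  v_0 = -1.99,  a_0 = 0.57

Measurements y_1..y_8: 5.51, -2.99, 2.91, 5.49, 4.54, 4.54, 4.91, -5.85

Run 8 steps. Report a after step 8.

a_post = -4.2246

step 1: x_pred=2.7467  r=2.7633  x^+=3.9819  v^+=-0.9724  a^+=1.2127
step 2: x_pred=3.6209  r=-6.6109  x^+=0.6658  v^+=-0.7789  a^+=-0.3250
step 3: x_pred=-0.2977  r=3.2077  x^+=1.1361  v^+=-0.6041  a^+=0.4212
step 4: x_pred=0.7391  r=4.7509  x^+=2.8627  v^+=0.5754  a^+=1.5262
step 5: x_pred=4.2436  r=0.2964  x^+=4.3761  v^+=2.1790  a^+=1.5952
step 6: x_pred=7.4285  r=-2.8885  x^+=6.1373  v^+=3.3501  a^+=0.9233
step 7: x_pred=10.0348  r=-5.1248  x^+=7.7440  v^+=3.4830  a^+=-0.2687
step 8: x_pred=11.1569  r=-17.0069  x^+=3.5548  v^+=0.5245  a^+=-4.2246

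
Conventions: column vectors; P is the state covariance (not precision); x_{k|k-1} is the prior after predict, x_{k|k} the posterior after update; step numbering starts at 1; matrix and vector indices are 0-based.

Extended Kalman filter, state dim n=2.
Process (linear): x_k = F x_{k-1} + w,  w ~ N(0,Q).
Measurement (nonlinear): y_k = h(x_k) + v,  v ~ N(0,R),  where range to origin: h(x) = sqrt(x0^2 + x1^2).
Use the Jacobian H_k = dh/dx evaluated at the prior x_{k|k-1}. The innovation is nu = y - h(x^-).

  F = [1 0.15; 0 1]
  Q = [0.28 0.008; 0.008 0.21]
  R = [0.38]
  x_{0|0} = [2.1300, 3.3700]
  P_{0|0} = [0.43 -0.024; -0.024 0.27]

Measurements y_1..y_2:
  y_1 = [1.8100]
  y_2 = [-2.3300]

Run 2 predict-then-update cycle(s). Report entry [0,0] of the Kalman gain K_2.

K[0,0] = 0.4135

step 1: x^-=[2.6355, 3.3700]  P^-=[0.7089 0.0245; 0.0245 0.4800]  H_jac=[0.6160 0.7877]  S=[0.9706]  K=[0.4698; 0.4051]  nu=[-2.4682]  x^+=[1.4760, 2.3702]  P^+=[0.4947 -0.1602; -0.1602 0.3207]
step 2: x^-=[1.8315, 2.3702]  P^-=[0.7338 -0.1041; -0.1041 0.5307]  H_jac=[0.6115 0.7913]  S=[0.8859]  K=[0.4135; 0.4022]  nu=[-5.3253]  x^+=[-0.3704, 0.2284]  P^+=[0.5823 -0.2514; -0.2514 0.3874]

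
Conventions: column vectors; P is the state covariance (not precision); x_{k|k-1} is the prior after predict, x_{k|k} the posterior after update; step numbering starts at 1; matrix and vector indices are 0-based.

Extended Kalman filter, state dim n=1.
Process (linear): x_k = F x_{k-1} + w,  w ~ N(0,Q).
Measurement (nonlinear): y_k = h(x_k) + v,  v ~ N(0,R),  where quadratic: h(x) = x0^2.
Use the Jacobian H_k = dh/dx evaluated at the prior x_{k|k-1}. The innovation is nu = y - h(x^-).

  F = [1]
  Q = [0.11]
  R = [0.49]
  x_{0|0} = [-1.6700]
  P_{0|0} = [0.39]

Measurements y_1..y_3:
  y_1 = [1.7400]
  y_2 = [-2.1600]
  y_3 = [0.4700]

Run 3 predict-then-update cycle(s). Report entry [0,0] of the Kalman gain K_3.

K[0,0] = -0.1915

step 1: x^-=[-1.6700]  P^-=[0.5000]  H_jac=[-3.3400]  S=[6.0678]  K=[-0.2752]  nu=[-1.0489]  x^+=[-1.3813]  P^+=[0.0404]
step 2: x^-=[-1.3813]  P^-=[0.1504]  H_jac=[-2.7626]  S=[1.6377]  K=[-0.2537]  nu=[-4.0680]  x^+=[-0.3494]  P^+=[0.0450]
step 3: x^-=[-0.3494]  P^-=[0.1550]  H_jac=[-0.6988]  S=[0.5657]  K=[-0.1915]  nu=[0.3479]  x^+=[-0.4160]  P^+=[0.1343]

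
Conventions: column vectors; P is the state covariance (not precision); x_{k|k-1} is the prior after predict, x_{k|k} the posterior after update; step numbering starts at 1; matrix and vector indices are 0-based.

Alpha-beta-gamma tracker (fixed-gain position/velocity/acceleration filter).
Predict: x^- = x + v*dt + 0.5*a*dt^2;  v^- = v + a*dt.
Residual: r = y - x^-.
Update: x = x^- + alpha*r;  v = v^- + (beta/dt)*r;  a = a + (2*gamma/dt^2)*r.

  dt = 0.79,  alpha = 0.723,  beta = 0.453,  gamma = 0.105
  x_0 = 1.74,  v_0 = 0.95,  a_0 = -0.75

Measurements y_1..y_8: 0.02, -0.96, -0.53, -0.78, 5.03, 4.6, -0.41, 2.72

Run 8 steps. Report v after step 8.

step 1: x_pred=2.2565  r=-2.2365  x^+=0.6395  v^+=-0.9249  a^+=-1.5025
step 2: x_pred=-0.5601  r=-0.3999  x^+=-0.8492  v^+=-2.3413  a^+=-1.6371
step 3: x_pred=-3.2097  r=2.6797  x^+=-1.2723  v^+=-2.0980  a^+=-0.7354
step 4: x_pred=-3.1592  r=2.3792  x^+=-1.4390  v^+=-1.3147  a^+=0.0651
step 5: x_pred=-2.4574  r=7.4874  x^+=2.9560  v^+=3.0301  a^+=2.5845
step 6: x_pred=6.1563  r=-1.5563  x^+=5.0311  v^+=4.1795  a^+=2.0608
step 7: x_pred=8.9759  r=-9.3859  x^+=2.1899  v^+=0.4255  a^+=-1.0974
step 8: x_pred=2.1836  r=0.5364  x^+=2.5714  v^+=-0.1339  a^+=-0.9169

v_post = -0.1339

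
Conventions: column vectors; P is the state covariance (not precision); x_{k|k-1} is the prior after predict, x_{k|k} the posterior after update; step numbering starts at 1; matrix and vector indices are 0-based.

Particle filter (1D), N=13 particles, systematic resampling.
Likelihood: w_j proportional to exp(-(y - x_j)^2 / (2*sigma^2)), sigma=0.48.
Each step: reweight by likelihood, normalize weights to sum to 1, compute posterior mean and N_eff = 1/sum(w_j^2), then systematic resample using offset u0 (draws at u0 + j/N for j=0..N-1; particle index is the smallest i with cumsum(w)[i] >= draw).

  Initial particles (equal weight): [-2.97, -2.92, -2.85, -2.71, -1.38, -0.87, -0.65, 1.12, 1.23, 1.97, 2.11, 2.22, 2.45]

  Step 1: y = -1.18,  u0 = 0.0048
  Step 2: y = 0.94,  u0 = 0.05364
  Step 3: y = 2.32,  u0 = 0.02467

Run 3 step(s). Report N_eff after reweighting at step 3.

N_eff = 10.3108

step 1: w=[0.0004, 0.0006, 0.0010, 0.0027, 0.4016, 0.3555, 0.2381, 0.0000, 0.0000, 0.0000, 0.0000, 0.0000, 0.0000]  mean=-1.0316  Neff=2.9038  idx=[4, 4, 4, 4, 4, 4, 5, 5, 5, 5, 6, 6, 6]
step 2: w=[0.0005, 0.0005, 0.0005, 0.0005, 0.0005, 0.0005, 0.0519, 0.0519, 0.0519, 0.0519, 0.2631, 0.2631, 0.2631]  mean=-0.6980  Neff=4.5789  idx=[6, 8, 9, 10, 10, 10, 11, 11, 11, 12, 12, 12, 12]
step 3: w=[0.0052, 0.0052, 0.0052, 0.0984, 0.0984, 0.0984, 0.0984, 0.0984, 0.0984, 0.0984, 0.0984, 0.0984, 0.0984]  mean=-0.6534  Neff=10.3108  idx=[3, 3, 4, 5, 6, 6, 7, 8, 9, 10, 10, 11, 12]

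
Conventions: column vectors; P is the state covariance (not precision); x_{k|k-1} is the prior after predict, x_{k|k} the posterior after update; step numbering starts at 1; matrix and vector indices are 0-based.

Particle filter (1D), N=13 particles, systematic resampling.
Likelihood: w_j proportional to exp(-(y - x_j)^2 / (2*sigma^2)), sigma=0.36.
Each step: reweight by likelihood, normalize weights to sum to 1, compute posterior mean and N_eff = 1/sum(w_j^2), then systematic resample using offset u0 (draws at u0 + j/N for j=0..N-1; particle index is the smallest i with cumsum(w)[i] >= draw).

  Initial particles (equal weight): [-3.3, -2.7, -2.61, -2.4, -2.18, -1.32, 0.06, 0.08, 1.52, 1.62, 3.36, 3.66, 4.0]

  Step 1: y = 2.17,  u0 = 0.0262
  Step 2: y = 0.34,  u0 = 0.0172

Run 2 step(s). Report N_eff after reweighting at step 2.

step 1: w=[0.0000, 0.0000, 0.0000, 0.0000, 0.0000, 0.0000, 0.0000, 0.0000, 0.3829, 0.6084, 0.0083, 0.0004, 0.0000]  mean=1.5969  Neff=1.9348  idx=[8, 8, 8, 8, 8, 9, 9, 9, 9, 9, 9, 9, 9]
step 2: w=[0.1235, 0.1235, 0.1235, 0.1235, 0.1235, 0.0478, 0.0478, 0.0478, 0.0478, 0.0478, 0.0478, 0.0478, 0.0478]  mean=1.5582  Neff=10.5760  idx=[0, 0, 1, 2, 2, 3, 3, 4, 5, 6, 8, 10, 11]

N_eff = 10.5760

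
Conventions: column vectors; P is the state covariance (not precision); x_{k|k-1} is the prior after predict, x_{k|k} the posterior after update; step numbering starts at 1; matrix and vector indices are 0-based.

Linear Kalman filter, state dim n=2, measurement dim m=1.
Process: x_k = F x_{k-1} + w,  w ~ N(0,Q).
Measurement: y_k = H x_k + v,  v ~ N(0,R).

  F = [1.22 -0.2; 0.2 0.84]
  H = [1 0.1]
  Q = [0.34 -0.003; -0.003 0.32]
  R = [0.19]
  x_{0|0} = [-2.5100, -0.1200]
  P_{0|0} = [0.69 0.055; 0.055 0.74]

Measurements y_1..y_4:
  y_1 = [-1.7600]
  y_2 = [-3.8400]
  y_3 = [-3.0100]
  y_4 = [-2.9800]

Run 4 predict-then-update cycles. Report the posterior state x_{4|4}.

step 1: x^-=[-3.0382, -0.6028]  P^-=[1.3698 0.0952; 0.0952 0.8882]  S=[1.5877]  K=[0.8687; 0.1159]  nu=[1.3385]  x^+=[-1.8754, -0.4477]  P^+=[0.1715 -0.0647; -0.0647 0.8669]
step 2: x^-=[-2.1985, -0.7511]  P^-=[0.6615 -0.1705; -0.1705 0.9168]  S=[0.8266]  K=[0.7797; -0.0953]  nu=[-1.5664]  x^+=[-3.4198, -0.6018]  P^+=[0.1590 -0.1090; -0.1090 0.9093]
step 3: x^-=[-4.0518, -1.1895]  P^-=[0.6663 -0.2243; -0.2243 0.9313]  S=[0.8207]  K=[0.7845; -0.1599]  nu=[1.1607]  x^+=[-3.1412, -1.3750]  P^+=[0.1612 -0.1214; -0.1214 0.9104]
step 4: x^-=[-3.5573, -1.7833]  P^-=[0.6756 -0.2362; -0.2362 0.9280]  S=[0.8276]  K=[0.7878; -0.1732]  nu=[0.7556]  x^+=[-2.9620, -1.9142]  P^+=[0.1620 -0.1232; -0.1232 0.9032]

x_post = [-2.9620, -1.9142]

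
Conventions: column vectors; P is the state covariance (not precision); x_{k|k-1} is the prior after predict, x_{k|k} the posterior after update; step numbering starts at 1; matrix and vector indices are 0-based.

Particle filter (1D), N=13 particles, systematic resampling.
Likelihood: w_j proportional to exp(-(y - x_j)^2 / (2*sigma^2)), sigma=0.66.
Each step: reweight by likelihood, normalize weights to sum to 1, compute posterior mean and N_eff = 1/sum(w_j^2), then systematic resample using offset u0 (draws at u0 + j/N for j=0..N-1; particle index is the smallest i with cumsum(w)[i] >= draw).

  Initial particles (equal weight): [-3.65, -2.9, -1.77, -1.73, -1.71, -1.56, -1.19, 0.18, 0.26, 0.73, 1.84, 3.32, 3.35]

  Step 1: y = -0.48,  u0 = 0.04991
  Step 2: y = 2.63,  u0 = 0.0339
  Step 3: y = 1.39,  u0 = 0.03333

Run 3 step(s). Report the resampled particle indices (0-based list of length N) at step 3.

step 1: w=[0.0000, 0.0005, 0.0560, 0.0630, 0.0666, 0.0992, 0.2121, 0.2295, 0.2018, 0.0705, 0.0008, 0.0000, 0.0000]  mean=-0.5839  Neff=6.0696  idx=[2, 4, 5, 5, 6, 6, 7, 7, 7, 8, 8, 8, 9]
step 2: w=[0.0000, 0.0000, 0.0000, 0.0000, 0.0000, 0.0000, 0.0430, 0.0430, 0.0430, 0.0669, 0.0669, 0.0669, 0.6701]  mean=0.5646  Neff=2.1363  idx=[6, 8, 9, 11, 12, 12, 12, 12, 12, 12, 12, 12, 12]
step 3: w=[0.0296, 0.0296, 0.0367, 0.0367, 0.0964, 0.0964, 0.0964, 0.0964, 0.0964, 0.0964, 0.0964, 0.0964, 0.0964]  mean=0.6629  Neff=11.3577  idx=[1, 3, 4, 5, 6, 6, 7, 8, 9, 10, 10, 11, 12]

resampled_idx = [1, 3, 4, 5, 6, 6, 7, 8, 9, 10, 10, 11, 12]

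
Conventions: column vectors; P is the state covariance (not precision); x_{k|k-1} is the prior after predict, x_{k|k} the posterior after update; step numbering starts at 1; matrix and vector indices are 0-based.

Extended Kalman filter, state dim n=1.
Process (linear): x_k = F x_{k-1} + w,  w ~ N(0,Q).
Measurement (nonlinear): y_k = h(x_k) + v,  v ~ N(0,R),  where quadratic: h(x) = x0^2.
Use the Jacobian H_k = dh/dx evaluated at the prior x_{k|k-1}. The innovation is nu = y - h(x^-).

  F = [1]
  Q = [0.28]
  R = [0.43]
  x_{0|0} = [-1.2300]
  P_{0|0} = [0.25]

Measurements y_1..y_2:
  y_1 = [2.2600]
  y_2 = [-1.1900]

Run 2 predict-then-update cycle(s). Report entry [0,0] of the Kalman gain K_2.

step 1: x^-=[-1.2300]  P^-=[0.5300]  H_jac=[-2.4600]  S=[3.6373]  K=[-0.3584]  nu=[0.7471]  x^+=[-1.4978]  P^+=[0.0627]
step 2: x^-=[-1.4978]  P^-=[0.3427]  H_jac=[-2.9956]  S=[3.5048]  K=[-0.2929]  nu=[-3.4334]  x^+=[-0.4923]  P^+=[0.0420]

K[0,0] = -0.2929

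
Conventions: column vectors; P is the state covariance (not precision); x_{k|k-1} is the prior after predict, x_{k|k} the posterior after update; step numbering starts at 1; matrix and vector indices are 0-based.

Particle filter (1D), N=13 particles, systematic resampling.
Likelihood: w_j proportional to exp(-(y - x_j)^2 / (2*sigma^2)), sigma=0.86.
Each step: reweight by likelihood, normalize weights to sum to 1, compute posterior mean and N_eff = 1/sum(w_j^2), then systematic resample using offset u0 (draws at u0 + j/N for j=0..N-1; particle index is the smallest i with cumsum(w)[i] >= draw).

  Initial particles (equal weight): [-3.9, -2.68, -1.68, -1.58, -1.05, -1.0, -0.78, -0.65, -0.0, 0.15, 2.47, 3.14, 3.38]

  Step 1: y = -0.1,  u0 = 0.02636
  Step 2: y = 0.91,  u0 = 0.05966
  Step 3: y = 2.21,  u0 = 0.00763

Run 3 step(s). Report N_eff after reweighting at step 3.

N_eff = 9.9177

step 1: w=[0.0000, 0.0022, 0.0366, 0.0450, 0.1074, 0.1144, 0.1447, 0.1612, 0.1964, 0.1896, 0.0023, 0.0002, 0.0001]  mean=-0.5485  Neff=6.6912  idx=[2, 4, 4, 5, 6, 6, 7, 7, 8, 8, 8, 9, 9]
step 2: w=[0.0027, 0.0187, 0.0187, 0.0213, 0.0364, 0.0364, 0.0484, 0.0484, 0.1433, 0.1433, 0.1433, 0.1697, 0.1697]  mean=-0.1338  Neff=7.8343  idx=[3, 6, 7, 8, 8, 9, 10, 10, 11, 11, 11, 12, 12]
step 3: w=[0.0020, 0.0083, 0.0083, 0.0772, 0.0772, 0.0772, 0.0772, 0.0772, 0.1191, 0.1191, 0.1191, 0.1191, 0.1191]  mean=0.0765  Neff=9.9177  idx=[1, 3, 4, 5, 6, 7, 8, 9, 9, 10, 11, 11, 12]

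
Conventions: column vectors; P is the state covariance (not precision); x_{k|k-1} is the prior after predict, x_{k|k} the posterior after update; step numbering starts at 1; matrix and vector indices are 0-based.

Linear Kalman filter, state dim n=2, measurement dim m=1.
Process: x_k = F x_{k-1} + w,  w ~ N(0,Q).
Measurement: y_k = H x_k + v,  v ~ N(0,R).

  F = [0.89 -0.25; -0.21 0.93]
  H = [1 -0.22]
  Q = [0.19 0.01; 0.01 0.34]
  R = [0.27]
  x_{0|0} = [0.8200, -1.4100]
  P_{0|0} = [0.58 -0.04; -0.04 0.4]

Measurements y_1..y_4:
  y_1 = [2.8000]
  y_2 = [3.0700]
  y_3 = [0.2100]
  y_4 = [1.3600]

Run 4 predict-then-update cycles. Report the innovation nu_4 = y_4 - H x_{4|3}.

innov = [-0.2349]

step 1: x^-=[1.0823, -1.4835]  P^-=[0.6922 -0.2266; -0.2266 0.7272]  S=[1.0971]  K=[0.6764; -0.3524]  nu=[1.3913]  x^+=[2.0234, -1.9738]  P^+=[0.1903 0.0349; 0.0349 0.5909]
step 2: x^-=[2.2942, -2.2605]  P^-=[0.3621 -0.1323; -0.1323 0.8459]  S=[0.7313]  K=[0.5350; -0.4353]  nu=[0.2785]  x^+=[2.4432, -2.3817]  P^+=[0.1528 0.0381; 0.0381 0.7073]
step 3: x^-=[2.7699, -2.7281]  P^-=[0.3383 -0.1495; -0.1495 0.9436]  S=[0.7198]  K=[0.5157; -0.4961]  nu=[-3.1601]  x^+=[1.1401, -1.1603]  P^+=[0.1469 0.0347; 0.0347 0.7664]
step 4: x^-=[1.3048, -1.3185]  P^-=[0.3388 -0.1651; -0.1651 0.9958]  S=[0.7297]  K=[0.5141; -0.5266]  nu=[-0.2349]  x^+=[1.1840, -1.1948]  P^+=[0.1459 0.0324; 0.0324 0.7935]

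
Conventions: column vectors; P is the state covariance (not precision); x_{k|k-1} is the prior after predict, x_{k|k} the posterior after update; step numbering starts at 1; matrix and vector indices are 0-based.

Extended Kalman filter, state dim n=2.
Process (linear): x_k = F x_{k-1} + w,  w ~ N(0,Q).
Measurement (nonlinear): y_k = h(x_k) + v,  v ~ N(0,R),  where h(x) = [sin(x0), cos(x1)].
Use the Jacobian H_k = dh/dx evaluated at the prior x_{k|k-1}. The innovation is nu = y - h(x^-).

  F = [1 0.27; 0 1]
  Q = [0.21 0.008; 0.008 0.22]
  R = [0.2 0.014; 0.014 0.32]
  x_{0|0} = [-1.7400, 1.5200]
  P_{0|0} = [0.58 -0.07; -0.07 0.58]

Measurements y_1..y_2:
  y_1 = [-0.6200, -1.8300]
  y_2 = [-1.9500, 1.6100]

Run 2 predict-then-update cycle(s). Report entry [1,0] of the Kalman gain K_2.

K[1,0] = 0.0764

step 1: x^-=[-1.3296, 1.5200]  P^-=[0.7945 0.0946; 0.0946 0.8000]  H_jac=[0.2389 0.0000; 0.0000 -0.9987]  S=[0.2453 -0.0086; -0.0086 1.1179]  K=[0.7708 -0.0786; 0.0672 -0.7142]  nu=[0.3511, -1.8808]  x^+=[-0.9112, 2.8868]  P^+=[0.6408 0.0144; 0.0144 0.2279]
step 2: x^-=[-0.1317, 2.8868]  P^-=[0.8752 0.0839; 0.0839 0.4479]  H_jac=[0.9913 0.0000; 0.0000 -0.2521]  S=[1.0601 -0.0070; -0.0070 0.3485]  K=[0.8181 -0.0443; 0.0764 -0.3225]  nu=[-1.8186, 2.5777]  x^+=[-1.7339, 1.9167]  P^+=[0.1644 0.0108; 0.0108 0.4051]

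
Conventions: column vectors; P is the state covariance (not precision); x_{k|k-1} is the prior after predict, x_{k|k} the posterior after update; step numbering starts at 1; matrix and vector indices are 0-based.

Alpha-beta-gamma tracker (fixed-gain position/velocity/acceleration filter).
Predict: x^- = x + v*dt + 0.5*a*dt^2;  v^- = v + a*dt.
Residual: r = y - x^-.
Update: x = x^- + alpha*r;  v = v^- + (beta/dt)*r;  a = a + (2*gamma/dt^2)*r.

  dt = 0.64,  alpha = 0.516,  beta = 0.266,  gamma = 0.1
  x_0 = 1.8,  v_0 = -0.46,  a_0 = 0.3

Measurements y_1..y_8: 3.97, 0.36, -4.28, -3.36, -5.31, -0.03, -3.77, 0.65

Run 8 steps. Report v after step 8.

step 1: x_pred=1.5670  r=2.4030  x^+=2.8070  v^+=0.7307  a^+=1.4733
step 2: x_pred=3.5764  r=-3.2164  x^+=1.9167  v^+=0.3369  a^+=-0.0972
step 3: x_pred=2.1124  r=-6.3924  x^+=-1.1861  v^+=-2.3822  a^+=-3.2185
step 4: x_pred=-3.3698  r=0.0098  x^+=-3.3648  v^+=-4.4379  a^+=-3.2137
step 5: x_pred=-6.8632  r=1.5532  x^+=-6.0617  v^+=-5.8491  a^+=-2.4553
step 6: x_pred=-10.3080  r=10.2780  x^+=-5.0046  v^+=-3.1487  a^+=2.5633
step 7: x_pred=-6.4948  r=2.7248  x^+=-5.0888  v^+=-0.3757  a^+=3.8937
step 8: x_pred=-4.5318  r=5.1818  x^+=-1.8580  v^+=4.2700  a^+=6.4239

v_post = 4.2700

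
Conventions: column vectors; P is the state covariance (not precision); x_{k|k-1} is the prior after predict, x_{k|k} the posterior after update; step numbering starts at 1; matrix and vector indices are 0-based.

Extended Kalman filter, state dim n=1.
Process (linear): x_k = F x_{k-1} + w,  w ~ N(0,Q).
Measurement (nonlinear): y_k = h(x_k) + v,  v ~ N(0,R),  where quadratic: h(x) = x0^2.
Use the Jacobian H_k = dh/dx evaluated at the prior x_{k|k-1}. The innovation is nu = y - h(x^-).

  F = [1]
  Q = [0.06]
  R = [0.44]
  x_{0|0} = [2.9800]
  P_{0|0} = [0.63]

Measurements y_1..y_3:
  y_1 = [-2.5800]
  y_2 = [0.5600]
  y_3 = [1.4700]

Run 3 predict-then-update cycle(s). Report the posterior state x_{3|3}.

x_post = [1.0930]

step 1: x^-=[2.9800]  P^-=[0.6900]  H_jac=[5.9600]  S=[24.9499]  K=[0.1648]  nu=[-11.4604]  x^+=[1.0910]  P^+=[0.0122]
step 2: x^-=[1.0910]  P^-=[0.0722]  H_jac=[2.1820]  S=[0.7836]  K=[0.2010]  nu=[-0.6303]  x^+=[0.9644]  P^+=[0.0405]
step 3: x^-=[0.9644]  P^-=[0.1005]  H_jac=[1.9287]  S=[0.8139]  K=[0.2382]  nu=[0.5400]  x^+=[1.0930]  P^+=[0.0543]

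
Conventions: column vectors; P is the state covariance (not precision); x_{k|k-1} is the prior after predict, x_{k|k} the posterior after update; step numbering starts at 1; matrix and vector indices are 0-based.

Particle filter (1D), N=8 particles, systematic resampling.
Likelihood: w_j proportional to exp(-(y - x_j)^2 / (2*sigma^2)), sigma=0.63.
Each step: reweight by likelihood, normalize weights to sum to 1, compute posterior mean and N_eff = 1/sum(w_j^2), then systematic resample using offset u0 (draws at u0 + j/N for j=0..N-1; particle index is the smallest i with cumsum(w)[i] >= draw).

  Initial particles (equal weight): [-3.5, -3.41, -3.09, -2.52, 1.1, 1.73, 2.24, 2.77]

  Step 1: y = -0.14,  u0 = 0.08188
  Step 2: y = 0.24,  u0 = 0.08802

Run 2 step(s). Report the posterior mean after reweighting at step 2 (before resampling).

step 1: w=[0.0000, 0.0000, 0.0001, 0.0050, 0.9123, 0.0773, 0.0050, 0.0001]  mean=1.1359  Neff=1.1927  idx=[4, 4, 4, 4, 4, 4, 4, 5]
step 2: w=[0.1398, 0.1398, 0.1398, 0.1398, 0.1398, 0.1398, 0.1398, 0.0216]  mean=1.1136  Neff=7.2882  idx=[0, 1, 2, 3, 4, 5, 5, 6]

post_mean = 1.1136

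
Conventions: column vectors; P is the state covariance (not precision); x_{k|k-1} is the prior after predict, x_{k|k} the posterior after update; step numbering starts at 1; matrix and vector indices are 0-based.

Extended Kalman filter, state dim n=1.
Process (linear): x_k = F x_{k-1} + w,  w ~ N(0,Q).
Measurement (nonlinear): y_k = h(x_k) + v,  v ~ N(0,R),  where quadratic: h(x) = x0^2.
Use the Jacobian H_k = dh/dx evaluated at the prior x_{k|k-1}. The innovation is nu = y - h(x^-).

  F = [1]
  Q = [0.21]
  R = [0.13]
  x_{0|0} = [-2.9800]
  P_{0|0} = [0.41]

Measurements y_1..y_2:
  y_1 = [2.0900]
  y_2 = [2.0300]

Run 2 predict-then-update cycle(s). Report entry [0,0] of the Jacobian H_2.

H_jac[0,0] = -3.6947

step 1: x^-=[-2.9800]  P^-=[0.6200]  H_jac=[-5.9600]  S=[22.1534]  K=[-0.1668]  nu=[-6.7904]  x^+=[-1.8474]  P^+=[0.0036]
step 2: x^-=[-1.8474]  P^-=[0.2136]  H_jac=[-3.6947]  S=[3.0464]  K=[-0.2591]  nu=[-1.3827]  x^+=[-1.4891]  P^+=[0.0091]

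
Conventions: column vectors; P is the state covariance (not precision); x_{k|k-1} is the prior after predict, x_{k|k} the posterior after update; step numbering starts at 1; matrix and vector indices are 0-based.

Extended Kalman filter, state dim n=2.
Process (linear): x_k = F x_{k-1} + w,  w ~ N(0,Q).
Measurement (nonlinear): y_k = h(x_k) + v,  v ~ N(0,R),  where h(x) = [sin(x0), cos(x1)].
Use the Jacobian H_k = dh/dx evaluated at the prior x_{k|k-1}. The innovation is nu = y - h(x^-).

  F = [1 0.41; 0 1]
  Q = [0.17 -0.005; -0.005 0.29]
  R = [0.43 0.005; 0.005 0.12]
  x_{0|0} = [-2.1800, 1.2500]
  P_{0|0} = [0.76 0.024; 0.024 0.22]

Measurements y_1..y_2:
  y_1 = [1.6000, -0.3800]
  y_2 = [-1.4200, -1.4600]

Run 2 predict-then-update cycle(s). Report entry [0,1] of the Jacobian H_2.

H_jac[0,1] = 0.0000

step 1: x^-=[-1.6675, 1.2500]  P^-=[0.9867 0.1092; 0.1092 0.5100]  H_jac=[-0.0966 0.0000; 0.0000 -0.9490]  S=[0.4392 0.0150; 0.0150 0.5793]  K=[-0.2110 -0.1734; 0.0045 -0.8356]  nu=[2.5953, -0.6953]  x^+=[-2.0945, 1.8428]  P^+=[0.9486 0.0230; 0.0230 0.1056]
step 2: x^-=[-1.3389, 1.8428]  P^-=[1.1552 0.0614; 0.0614 0.3956]  H_jac=[0.2298 0.0000; 0.0000 -0.9632]  S=[0.4910 -0.0086; -0.0086 0.4871]  K=[0.5387 -0.1118; 0.0150 -0.7821]  nu=[-0.4468, -1.1913]  x^+=[-1.4464, 2.7679]  P^+=[1.0056 0.0111; 0.0111 0.0974]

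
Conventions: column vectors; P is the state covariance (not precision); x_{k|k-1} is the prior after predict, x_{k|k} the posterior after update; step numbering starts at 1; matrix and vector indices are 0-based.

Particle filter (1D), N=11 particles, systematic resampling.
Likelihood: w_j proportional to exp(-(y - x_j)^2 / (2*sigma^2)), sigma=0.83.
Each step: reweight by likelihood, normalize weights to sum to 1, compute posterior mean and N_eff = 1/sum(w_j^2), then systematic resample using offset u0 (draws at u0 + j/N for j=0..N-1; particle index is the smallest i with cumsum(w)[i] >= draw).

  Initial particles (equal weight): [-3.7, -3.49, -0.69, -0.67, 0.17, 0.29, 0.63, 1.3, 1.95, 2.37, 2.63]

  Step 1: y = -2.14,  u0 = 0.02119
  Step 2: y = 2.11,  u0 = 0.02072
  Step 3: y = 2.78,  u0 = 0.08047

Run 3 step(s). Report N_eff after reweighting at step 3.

N_eff = 10.9751

step 1: w=[0.1896, 0.2954, 0.2411, 0.2311, 0.0231, 0.0153, 0.0042, 0.0002, 0.0000, 0.0000, 0.0000]  mean=-2.0425  Neff=4.2454  idx=[0, 0, 1, 1, 1, 1, 2, 2, 3, 3, 3]
step 2: w=[0.0000, 0.0000, 0.0000, 0.0000, 0.0000, 0.0000, 0.1904, 0.1904, 0.2064, 0.2064, 0.2064]  mean=-0.6776  Neff=4.9923  idx=[6, 6, 7, 7, 8, 8, 8, 9, 9, 10, 10]
step 3: w=[0.0852, 0.0852, 0.0852, 0.0852, 0.0942, 0.0942, 0.0942, 0.0942, 0.0942, 0.0942, 0.0942]  mean=-0.6768  Neff=10.9751  idx=[0, 2, 3, 4, 5, 6, 7, 7, 8, 9, 10]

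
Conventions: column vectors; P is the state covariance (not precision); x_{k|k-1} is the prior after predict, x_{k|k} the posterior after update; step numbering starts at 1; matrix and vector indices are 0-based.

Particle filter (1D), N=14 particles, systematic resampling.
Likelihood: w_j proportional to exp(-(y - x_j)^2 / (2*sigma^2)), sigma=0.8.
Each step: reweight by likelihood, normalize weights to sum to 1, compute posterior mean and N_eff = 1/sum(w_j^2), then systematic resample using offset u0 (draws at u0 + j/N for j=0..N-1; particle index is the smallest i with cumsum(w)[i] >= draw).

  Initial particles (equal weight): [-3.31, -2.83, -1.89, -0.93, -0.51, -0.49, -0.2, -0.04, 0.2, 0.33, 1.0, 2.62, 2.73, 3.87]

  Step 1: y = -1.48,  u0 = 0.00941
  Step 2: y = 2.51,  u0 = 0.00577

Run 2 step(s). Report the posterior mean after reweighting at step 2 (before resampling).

post_mean = -0.2175

step 1: w=[0.0203, 0.0670, 0.2438, 0.2195, 0.1333, 0.1293, 0.0773, 0.0550, 0.0307, 0.0215, 0.0023, 0.0000, 0.0000, 0.0000]  mean=-1.0552  Neff=6.3516  idx=[0, 1, 2, 2, 2, 3, 3, 3, 4, 4, 5, 5, 6, 7]
step 2: w=[0.0000, 0.0000, 0.0000, 0.0000, 0.0000, 0.0074, 0.0074, 0.0074, 0.0614, 0.0614, 0.0674, 0.0674, 0.2458, 0.4744]  mean=-0.2175  Neff=3.3080  idx=[5, 8, 10, 11, 12, 12, 12, 12, 13, 13, 13, 13, 13, 13]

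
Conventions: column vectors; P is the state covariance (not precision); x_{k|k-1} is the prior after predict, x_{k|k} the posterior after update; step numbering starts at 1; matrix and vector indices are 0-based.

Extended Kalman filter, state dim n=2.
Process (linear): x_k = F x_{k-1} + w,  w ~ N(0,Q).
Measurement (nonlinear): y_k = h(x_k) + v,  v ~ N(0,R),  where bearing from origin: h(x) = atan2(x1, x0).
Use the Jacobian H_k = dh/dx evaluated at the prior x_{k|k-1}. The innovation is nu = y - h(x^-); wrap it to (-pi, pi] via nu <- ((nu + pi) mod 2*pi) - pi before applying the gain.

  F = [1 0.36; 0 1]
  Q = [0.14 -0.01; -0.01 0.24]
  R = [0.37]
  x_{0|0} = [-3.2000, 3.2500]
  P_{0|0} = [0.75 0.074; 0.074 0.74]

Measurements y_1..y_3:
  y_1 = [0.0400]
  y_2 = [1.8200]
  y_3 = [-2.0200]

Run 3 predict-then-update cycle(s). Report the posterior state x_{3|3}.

step 1: x^-=[-2.0300, 3.2500]  P^-=[1.0392 0.3304; 0.3304 0.9800]  H_jac=[-0.2213 -0.1383]  S=[0.4599]  K=[-0.5995; -0.4537]  nu=[-2.0891]  x^+=[-0.7776, 4.1977]  P^+=[0.8739 0.2053; 0.2053 0.8854]
step 2: x^-=[0.7336, 4.1977]  P^-=[1.2765 0.5141; 0.5141 1.1254]  H_jac=[-0.2312 0.0404]  S=[0.4304]  K=[-0.6373; -0.1704]  nu=[0.4222]  x^+=[0.4646, 4.1258]  P^+=[1.1017 0.4673; 0.4673 1.1129]
step 3: x^-=[1.9498, 4.1258]  P^-=[1.7224 0.8579; 0.8579 1.3529]  H_jac=[-0.1981 0.0936]  S=[0.4176]  K=[-0.6247; -0.1037]  nu=[3.1339]  x^+=[-0.0080, 3.8008]  P^+=[1.5594 0.8309; 0.8309 1.3484]

x_post = [-0.0080, 3.8008]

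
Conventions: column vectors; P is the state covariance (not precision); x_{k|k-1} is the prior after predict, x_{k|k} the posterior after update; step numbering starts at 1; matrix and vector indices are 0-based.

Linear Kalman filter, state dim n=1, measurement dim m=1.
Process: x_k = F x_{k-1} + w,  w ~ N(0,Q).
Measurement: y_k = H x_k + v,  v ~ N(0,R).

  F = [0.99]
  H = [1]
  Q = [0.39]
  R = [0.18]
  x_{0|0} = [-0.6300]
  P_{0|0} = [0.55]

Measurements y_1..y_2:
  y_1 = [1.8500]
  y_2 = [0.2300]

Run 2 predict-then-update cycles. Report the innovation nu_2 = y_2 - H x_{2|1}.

innov = [-1.2040]

step 1: x^-=[-0.6237]  P^-=[0.9291]  S=[1.1091]  K=[0.8377]  nu=[2.4737]  x^+=[1.4485]  P^+=[0.1508]
step 2: x^-=[1.4340]  P^-=[0.5378]  S=[0.7178]  K=[0.7492]  nu=[-1.2040]  x^+=[0.5319]  P^+=[0.1349]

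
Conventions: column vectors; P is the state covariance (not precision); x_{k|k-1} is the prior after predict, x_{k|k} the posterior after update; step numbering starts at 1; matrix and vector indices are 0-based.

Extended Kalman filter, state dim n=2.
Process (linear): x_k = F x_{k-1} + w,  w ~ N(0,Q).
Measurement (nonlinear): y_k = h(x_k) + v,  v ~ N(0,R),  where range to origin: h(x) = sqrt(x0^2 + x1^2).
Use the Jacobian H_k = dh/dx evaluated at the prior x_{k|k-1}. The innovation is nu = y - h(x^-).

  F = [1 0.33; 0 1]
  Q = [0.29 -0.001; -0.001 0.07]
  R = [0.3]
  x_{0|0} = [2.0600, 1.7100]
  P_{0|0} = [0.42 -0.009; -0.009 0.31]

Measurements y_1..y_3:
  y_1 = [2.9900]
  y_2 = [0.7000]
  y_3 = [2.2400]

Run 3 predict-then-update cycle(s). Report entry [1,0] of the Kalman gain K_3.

K[1,0] = 0.2667

step 1: x^-=[2.6243, 1.7100]  P^-=[0.7378 0.0923; 0.0923 0.3800]  H_jac=[0.8378 0.5459]  S=[1.0156]  K=[0.6583; 0.2804]  nu=[-0.1423]  x^+=[2.5307, 1.6701]  P^+=[0.2977 -0.0952; -0.0952 0.3001]
step 2: x^-=[3.0818, 1.6701]  P^-=[0.5576 0.0029; 0.0029 0.3701]  H_jac=[0.8792 0.4765]  S=[0.8175]  K=[0.6014; 0.2188]  nu=[-2.8052]  x^+=[1.3948, 1.0562]  P^+=[0.2619 -0.1047; -0.1047 0.3310]
step 3: x^-=[1.7433, 1.0562]  P^-=[0.5189 0.0035; 0.0035 0.4010]  H_jac=[0.8553 0.5182]  S=[0.7904]  K=[0.5638; 0.2667]  nu=[0.2017]  x^+=[1.8570, 1.1100]  P^+=[0.2676 -0.1153; -0.1153 0.3448]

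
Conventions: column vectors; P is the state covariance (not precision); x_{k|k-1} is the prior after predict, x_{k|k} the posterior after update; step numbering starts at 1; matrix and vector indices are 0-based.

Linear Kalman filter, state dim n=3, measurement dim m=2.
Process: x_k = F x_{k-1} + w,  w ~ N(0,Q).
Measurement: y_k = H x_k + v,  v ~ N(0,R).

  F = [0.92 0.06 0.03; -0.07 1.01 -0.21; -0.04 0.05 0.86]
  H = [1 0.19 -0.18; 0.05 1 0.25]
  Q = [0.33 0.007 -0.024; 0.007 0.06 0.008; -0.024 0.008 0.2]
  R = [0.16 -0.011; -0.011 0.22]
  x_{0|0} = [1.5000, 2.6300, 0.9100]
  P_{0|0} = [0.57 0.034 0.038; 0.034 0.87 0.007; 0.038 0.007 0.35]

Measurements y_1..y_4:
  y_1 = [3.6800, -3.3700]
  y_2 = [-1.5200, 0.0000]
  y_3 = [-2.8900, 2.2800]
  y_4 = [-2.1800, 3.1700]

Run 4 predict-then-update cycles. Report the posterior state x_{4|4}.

x_post = [-2.4491, 2.1500, -0.0684]

step 1: x^-=[1.5651, 2.3602, 0.8541]  P^-=[0.8218 0.0450 -0.0015; 0.0450 0.9591 -0.0071; -0.0015 -0.0071 0.4598]  S=[1.0494 0.2376; 0.2376 1.2107]  K=[0.8115 -0.0885; 0.0401 0.7846; -0.1064 0.1099]  nu=[1.8202, -6.0220]  x^+=[3.5751, -2.2920, -0.0013]  P^+=[0.1553 -0.0555 0.0775; -0.0555 0.1970 -0.0882; 0.0775 -0.0882 0.4389]
step 2: x^-=[3.1515, -2.5649, -0.2587]  P^-=[0.4604 -0.0619 0.0363; -0.0619 0.3287 -0.1382; 0.0363 -0.1382 0.5126]  S=[0.6217 0.0160; 0.0160 0.5075]  K=[0.7132 -0.0812; 0.0262 0.5726; -0.1319 -0.0120]  nu=[-4.2308, 2.4720]  x^+=[-0.0664, -1.2600, 0.2696]  P^+=[0.1427 -0.0564 0.0943; -0.0564 0.1613 -0.1313; 0.0943 -0.1313 0.5017]
step 3: x^-=[-0.1286, -1.3246, 0.1715]  P^-=[0.4503 -0.0685 0.0492; -0.0685 0.3139 -0.1892; 0.0492 -0.1892 0.5541]  S=[0.6088 0.0140; 0.0140 0.4694]  K=[0.7059 -0.0928; 0.0285 0.5597; -0.1397 -0.0984]  nu=[-2.4789, 3.5682]  x^+=[-2.2094, 0.6019, 0.1667]  P^+=[0.1448 -0.0619 0.1058; -0.0619 0.1659 -0.1597; 0.1058 -0.1597 0.5373]
step 4: x^-=[-1.9915, 0.7276, 0.2618]  P^-=[0.4520 -0.0764 0.0574; -0.0764 0.3332 -0.2201; 0.0574 -0.2201 0.5773]  S=[0.6081 0.0148; 0.0148 0.4742]  K=[0.7050 -0.1052; 0.0296 0.5777; -0.1416 -0.1493]  nu=[-0.2796, 2.4765]  x^+=[-2.4491, 2.1500, -0.0684]  P^+=[0.1467 -0.0662 0.1120; -0.0662 0.1739 -0.1754; 0.1120 -0.1754 0.5539]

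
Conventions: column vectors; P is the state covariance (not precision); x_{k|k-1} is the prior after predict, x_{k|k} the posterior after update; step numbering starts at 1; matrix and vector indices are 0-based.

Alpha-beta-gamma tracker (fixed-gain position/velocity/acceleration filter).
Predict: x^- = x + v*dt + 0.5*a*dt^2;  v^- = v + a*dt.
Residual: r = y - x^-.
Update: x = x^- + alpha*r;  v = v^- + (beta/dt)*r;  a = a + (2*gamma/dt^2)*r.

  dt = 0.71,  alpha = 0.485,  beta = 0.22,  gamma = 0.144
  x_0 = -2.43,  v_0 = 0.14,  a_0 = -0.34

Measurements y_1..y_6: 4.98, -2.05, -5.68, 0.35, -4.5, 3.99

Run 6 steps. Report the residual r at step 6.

step 1: x_pred=-2.4163  r=7.3963  x^+=1.1709  v^+=2.1904  a^+=3.8856
step 2: x_pred=3.7055  r=-5.7555  x^+=0.9141  v^+=3.1658  a^+=0.5974
step 3: x_pred=3.3124  r=-8.9924  x^+=-1.0489  v^+=0.8036  a^+=-4.5401
step 4: x_pred=-1.6227  r=1.9727  x^+=-0.6659  v^+=-1.8086  a^+=-3.4130
step 5: x_pred=-2.8103  r=-1.6897  x^+=-3.6298  v^+=-4.7554  a^+=-4.3784
step 6: x_pred=-8.1097  r=12.0997  x^+=-2.2413  v^+=-4.1149  a^+=2.5343

resid = 12.0997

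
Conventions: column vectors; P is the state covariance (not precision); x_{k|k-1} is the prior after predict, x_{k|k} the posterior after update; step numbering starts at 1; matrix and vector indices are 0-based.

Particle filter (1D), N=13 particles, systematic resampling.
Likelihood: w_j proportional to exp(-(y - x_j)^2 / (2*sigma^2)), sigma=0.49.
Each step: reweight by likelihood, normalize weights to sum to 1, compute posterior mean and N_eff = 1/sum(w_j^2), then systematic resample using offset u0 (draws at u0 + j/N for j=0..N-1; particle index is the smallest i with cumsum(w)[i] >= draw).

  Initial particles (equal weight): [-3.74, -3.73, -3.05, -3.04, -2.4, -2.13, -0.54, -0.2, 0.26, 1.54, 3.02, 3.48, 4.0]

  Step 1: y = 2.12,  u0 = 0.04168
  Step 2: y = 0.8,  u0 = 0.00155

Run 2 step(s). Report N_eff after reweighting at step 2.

N_eff = 9.0009

step 1: w=[0.0000, 0.0000, 0.0000, 0.0000, 0.0000, 0.0000, 0.0000, 0.0000, 0.0011, 0.7049, 0.2629, 0.0302, 0.0009]  mean=1.9885  Neff=1.7638  idx=[9, 9, 9, 9, 9, 9, 9, 9, 9, 10, 10, 10, 10]
step 2: w=[0.1111, 0.1111, 0.1111, 0.1111, 0.1111, 0.1111, 0.1111, 0.1111, 0.1111, 0.0000, 0.0000, 0.0000, 0.0000]  mean=1.5401  Neff=9.0009  idx=[0, 0, 1, 2, 2, 3, 4, 4, 5, 6, 6, 7, 8]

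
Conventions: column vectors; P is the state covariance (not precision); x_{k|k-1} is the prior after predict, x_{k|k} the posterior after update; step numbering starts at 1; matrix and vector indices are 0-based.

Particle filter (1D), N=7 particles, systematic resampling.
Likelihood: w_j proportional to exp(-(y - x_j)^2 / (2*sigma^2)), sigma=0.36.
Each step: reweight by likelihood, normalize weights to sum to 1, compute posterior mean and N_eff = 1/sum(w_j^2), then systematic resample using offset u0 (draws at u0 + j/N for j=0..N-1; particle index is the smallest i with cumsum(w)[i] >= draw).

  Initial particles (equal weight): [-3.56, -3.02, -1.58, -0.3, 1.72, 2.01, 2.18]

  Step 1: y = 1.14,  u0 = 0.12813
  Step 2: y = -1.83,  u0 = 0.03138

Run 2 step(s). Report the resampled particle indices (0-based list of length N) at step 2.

step 1: w=[0.0000, 0.0000, 0.0000, 0.0010, 0.7968, 0.1573, 0.0449]  mean=1.7843  Neff=1.5115  idx=[4, 4, 4, 4, 4, 5, 6]
step 2: w=[0.2000, 0.2000, 0.2000, 0.2000, 0.2000, 0.0001, 0.0000]  mean=1.7200  Neff=5.0005  idx=[0, 0, 1, 2, 3, 3, 4]

resampled_idx = [0, 0, 1, 2, 3, 3, 4]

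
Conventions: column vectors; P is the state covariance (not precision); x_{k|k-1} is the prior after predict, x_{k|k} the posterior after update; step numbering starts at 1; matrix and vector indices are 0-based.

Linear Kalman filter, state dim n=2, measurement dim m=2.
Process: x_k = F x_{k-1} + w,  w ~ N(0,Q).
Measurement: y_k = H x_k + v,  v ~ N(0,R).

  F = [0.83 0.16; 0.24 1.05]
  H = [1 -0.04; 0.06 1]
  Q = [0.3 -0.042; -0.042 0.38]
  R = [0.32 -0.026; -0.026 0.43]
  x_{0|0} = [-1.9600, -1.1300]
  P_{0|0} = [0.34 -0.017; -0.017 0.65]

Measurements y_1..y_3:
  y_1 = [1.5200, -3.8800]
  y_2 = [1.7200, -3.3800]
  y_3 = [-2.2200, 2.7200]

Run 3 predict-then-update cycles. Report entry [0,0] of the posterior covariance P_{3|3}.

step 1: x^-=[-1.8076, -1.6569]  P^-=[0.5464 0.1195; 0.1195 1.1076]  S=[0.8586 0.0816; 0.0816 1.5539]  K=[0.6246 0.0652; 0.0194 0.7164]  nu=[3.2613, -2.1146]  x^+=[0.0916, -3.1085]  P^+=[0.1982 -0.0001; -0.0001 0.3075]
step 2: x^-=[-0.4213, -3.2419]  P^-=[0.4444 0.0490; 0.0490 0.7304]  S=[0.7616 0.0204; 0.0204 1.1679]  K=[0.5794 0.0547; 0.0092 0.6278]  nu=[2.0116, -0.1128]  x^+=[0.7381, -3.2942]  P^+=[0.1839 -0.0026; -0.0026 0.2699]
step 3: x^-=[0.0855, -3.2817]  P^-=[0.4329 0.0376; 0.0376 0.6868]  S=[0.7510 0.0100; 0.0100 1.1229]  K=[0.5738 0.0515; 0.0053 0.6136]  nu=[-2.4368, 5.9966]  x^+=[-1.0037, 0.3849]  P^+=[0.1821 -0.0037; -0.0037 0.2639]

P_post[0,0] = 0.1821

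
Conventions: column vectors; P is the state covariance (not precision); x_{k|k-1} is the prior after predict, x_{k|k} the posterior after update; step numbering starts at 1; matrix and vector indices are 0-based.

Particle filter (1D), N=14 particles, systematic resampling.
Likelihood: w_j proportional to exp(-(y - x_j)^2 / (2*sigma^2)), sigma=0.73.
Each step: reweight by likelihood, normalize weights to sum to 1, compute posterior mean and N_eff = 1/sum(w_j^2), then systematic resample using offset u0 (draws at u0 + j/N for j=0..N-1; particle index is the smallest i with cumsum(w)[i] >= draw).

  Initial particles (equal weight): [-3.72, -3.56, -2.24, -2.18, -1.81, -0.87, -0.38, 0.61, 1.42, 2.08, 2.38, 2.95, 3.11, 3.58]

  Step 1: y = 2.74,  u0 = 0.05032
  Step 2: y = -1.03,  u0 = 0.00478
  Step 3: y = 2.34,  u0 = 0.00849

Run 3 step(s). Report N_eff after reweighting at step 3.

step 1: w=[0.0000, 0.0000, 0.0000, 0.0000, 0.0000, 0.0000, 0.0000, 0.0034, 0.0474, 0.1615, 0.2152, 0.2332, 0.2138, 0.1254]  mean=2.7193  Neff=5.2497  idx=[8, 9, 9, 10, 10, 10, 11, 11, 11, 12, 12, 12, 13, 13]
step 2: w=[0.9263, 0.0296, 0.0296, 0.0047, 0.0047, 0.0047, 0.0001, 0.0001, 0.0001, 0.0000, 0.0000, 0.0000, 0.0000, 0.0000]  mean=1.4732  Neff=1.1631  idx=[0, 0, 0, 0, 0, 0, 0, 0, 0, 0, 0, 0, 0, 1]
step 3: w=[0.0663, 0.0663, 0.0663, 0.0663, 0.0663, 0.0663, 0.0663, 0.0663, 0.0663, 0.0663, 0.0663, 0.0663, 0.0663, 0.1377]  mean=1.5109  Neff=13.1297  idx=[0, 1, 2, 3, 4, 5, 6, 7, 8, 9, 10, 11, 13, 13]

N_eff = 13.1297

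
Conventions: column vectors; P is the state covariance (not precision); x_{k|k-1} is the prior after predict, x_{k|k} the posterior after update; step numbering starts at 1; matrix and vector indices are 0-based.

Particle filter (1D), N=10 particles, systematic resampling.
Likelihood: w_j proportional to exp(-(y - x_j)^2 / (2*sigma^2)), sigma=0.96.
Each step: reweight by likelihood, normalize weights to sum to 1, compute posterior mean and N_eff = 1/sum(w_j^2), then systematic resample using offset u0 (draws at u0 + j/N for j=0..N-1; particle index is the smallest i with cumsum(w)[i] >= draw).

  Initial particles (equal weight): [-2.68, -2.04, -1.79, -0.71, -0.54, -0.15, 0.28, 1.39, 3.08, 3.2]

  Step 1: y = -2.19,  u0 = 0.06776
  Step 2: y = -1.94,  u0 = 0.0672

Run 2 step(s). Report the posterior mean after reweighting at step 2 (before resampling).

post_mean = -1.9521

step 1: w=[0.2539, 0.2857, 0.2652, 0.0881, 0.0660, 0.0302, 0.0106, 0.0003, 0.0000, 0.0000]  mean=-1.8373  Neff=4.3563  idx=[0, 0, 1, 1, 1, 2, 2, 2, 3, 5]
step 2: w=[0.0923, 0.0923, 0.1236, 0.1236, 0.1236, 0.1227, 0.1227, 0.1227, 0.0547, 0.0218]  mean=-1.9521  Neff=8.9688  idx=[0, 1, 2, 3, 4, 5, 5, 6, 7, 8]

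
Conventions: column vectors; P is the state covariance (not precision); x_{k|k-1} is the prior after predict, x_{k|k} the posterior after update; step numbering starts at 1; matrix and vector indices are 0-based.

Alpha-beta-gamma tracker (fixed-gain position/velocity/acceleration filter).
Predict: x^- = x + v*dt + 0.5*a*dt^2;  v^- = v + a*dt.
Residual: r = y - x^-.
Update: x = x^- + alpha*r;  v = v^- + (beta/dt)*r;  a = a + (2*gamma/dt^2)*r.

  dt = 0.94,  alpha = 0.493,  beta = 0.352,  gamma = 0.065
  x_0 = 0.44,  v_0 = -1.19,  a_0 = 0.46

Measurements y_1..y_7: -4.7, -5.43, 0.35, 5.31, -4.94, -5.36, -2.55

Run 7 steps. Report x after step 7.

x_post = -2.1236

step 1: x_pred=-0.4754  r=-4.2246  x^+=-2.5581  v^+=-2.3396  a^+=-0.1616
step 2: x_pred=-4.8287  r=-0.6013  x^+=-5.1251  v^+=-2.7166  a^+=-0.2500
step 3: x_pred=-7.7892  r=8.1392  x^+=-3.7766  v^+=0.0962  a^+=0.9475
step 4: x_pred=-3.2675  r=8.5775  x^+=0.9612  v^+=4.1989  a^+=2.2094
step 5: x_pred=5.8843  r=-10.8243  x^+=0.5479  v^+=2.2224  a^+=0.6169
step 6: x_pred=2.9095  r=-8.2695  x^+=-1.1674  v^+=-0.2944  a^+=-0.5997
step 7: x_pred=-1.7090  r=-0.8410  x^+=-2.1236  v^+=-1.1730  a^+=-0.7235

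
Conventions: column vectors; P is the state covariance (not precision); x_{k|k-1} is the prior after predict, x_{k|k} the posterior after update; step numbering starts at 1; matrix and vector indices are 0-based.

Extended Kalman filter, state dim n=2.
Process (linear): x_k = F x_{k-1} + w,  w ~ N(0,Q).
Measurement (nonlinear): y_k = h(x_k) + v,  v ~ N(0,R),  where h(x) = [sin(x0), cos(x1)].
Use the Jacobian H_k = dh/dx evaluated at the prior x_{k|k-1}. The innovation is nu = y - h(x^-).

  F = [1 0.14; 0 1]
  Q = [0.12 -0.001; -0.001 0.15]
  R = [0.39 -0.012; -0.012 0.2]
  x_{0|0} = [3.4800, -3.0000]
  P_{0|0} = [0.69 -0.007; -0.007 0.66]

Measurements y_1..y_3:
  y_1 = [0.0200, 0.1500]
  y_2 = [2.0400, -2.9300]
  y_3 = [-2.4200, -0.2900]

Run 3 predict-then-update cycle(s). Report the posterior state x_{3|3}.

x_post = [0.0467, -4.4968]

step 1: x^-=[3.0600, -3.0000]  P^-=[0.8210 0.0844; 0.0844 0.8100]  H_jac=[-0.9967 0.0000; 0.0000 0.1411]  S=[1.2055 -0.0239; -0.0239 0.2161]  K=[-0.6791 -0.0199; -0.0594 0.5223]  nu=[-0.0615, 1.1400]  x^+=[3.0791, -2.4009]  P^+=[0.2655 0.0295; 0.0295 0.7453]
step 2: x^-=[2.7430, -2.4009]  P^-=[0.4084 0.1329; 0.1329 0.8953]  H_jac=[-0.9216 0.0000; 0.0000 0.6748]  S=[0.7369 -0.0946; -0.0946 0.6077]  K=[-0.5019 0.0694; -0.0393 0.9881]  nu=[1.6518, -2.1920]  x^+=[1.7618, -4.6317]  P^+=[0.2133 0.0295; 0.0295 0.2936]
step 3: x^-=[1.1134, -4.6317]  P^-=[0.3473 0.0696; 0.0696 0.4436]  H_jac=[0.4416 0.0000; 0.0000 -0.9967]  S=[0.4577 -0.0426; -0.0426 0.6407]  K=[0.3270 -0.0865; 0.0029 -0.6899]  nu=[-3.3172, -0.2094]  x^+=[0.0467, -4.4968]  P^+=[0.2911 0.0213; 0.0213 0.1385]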